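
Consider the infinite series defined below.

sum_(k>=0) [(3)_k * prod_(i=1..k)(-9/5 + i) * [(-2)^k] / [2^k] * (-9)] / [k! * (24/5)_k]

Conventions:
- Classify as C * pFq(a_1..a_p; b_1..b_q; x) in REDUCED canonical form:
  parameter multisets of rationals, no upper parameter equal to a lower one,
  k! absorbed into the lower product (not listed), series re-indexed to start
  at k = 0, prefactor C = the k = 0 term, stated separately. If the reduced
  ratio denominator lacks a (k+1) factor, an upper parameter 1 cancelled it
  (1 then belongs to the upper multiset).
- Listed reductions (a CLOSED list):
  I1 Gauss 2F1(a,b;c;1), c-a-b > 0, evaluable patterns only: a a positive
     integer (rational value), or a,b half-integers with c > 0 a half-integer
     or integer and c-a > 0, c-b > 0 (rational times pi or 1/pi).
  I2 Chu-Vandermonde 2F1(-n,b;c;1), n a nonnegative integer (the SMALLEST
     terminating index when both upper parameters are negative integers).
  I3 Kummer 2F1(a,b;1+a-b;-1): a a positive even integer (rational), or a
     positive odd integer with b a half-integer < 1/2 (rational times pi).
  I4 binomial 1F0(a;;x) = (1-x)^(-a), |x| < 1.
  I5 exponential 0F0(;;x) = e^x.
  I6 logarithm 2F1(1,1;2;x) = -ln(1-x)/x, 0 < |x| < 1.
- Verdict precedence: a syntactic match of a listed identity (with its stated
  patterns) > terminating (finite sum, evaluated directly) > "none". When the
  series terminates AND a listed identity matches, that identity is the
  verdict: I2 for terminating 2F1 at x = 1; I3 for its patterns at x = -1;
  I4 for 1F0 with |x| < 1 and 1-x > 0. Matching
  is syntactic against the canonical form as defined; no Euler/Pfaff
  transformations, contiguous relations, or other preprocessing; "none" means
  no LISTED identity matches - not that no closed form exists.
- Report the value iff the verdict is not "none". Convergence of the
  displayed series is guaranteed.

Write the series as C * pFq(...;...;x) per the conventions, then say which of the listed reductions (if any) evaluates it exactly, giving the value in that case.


Reduced: x = -1, 2F1, upper = {-4/5, 3}, lower = {24/5}, C = -9. Verdict: none - this 2F1 at x = -1 matches no listed pattern, and upper {-4/5, 3} holds no stopper.

Key step: x = (-1) and the running product (C = -9, x = -1) telescopes to a rising factorial.
Ratio: r(k) = (-1) * (k-4/5) (k+3) / [(k+24/5) (k+1)] - rational; roots negated = parameters, x = (-1), C = -9.


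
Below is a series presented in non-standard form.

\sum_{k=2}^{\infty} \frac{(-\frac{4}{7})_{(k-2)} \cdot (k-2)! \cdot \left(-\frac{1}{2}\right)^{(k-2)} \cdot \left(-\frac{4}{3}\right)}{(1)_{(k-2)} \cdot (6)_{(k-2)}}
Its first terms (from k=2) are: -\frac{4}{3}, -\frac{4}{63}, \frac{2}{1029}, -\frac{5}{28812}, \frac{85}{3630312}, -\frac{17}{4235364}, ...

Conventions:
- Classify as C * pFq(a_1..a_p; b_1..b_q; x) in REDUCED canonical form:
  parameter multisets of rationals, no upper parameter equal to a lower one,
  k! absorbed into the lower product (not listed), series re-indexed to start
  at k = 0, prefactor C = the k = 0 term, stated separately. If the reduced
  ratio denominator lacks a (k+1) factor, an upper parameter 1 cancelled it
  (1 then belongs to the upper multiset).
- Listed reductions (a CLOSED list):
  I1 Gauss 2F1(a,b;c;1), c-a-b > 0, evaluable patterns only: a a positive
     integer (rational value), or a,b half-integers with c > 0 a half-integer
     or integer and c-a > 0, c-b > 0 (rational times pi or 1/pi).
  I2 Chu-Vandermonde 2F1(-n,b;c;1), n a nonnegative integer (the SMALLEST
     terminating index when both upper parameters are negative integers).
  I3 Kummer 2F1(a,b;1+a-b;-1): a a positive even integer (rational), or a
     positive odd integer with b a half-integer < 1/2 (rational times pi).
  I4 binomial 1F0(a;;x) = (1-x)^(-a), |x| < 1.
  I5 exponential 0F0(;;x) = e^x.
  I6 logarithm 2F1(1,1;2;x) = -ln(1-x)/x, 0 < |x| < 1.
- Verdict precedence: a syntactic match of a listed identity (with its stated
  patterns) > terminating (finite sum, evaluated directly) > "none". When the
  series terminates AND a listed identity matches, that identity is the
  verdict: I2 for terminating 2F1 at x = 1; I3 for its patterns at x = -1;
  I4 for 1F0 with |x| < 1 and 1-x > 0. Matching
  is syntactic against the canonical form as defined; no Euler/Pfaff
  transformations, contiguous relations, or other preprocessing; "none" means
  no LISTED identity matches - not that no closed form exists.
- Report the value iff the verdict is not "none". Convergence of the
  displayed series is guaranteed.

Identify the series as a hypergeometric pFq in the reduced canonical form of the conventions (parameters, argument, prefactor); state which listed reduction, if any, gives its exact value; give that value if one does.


Classification (C = -\frac{4}{3}): 2F1 with upper {-\frac{4}{7}, 1}, lower {6}, argument x = -\frac{1}{2}. Verdict: none (x = -\frac{1}{2}): each listed identity misses the multisets {-\frac{4}{7}, 1} ; {6}.

The tell: t_0 being -\frac{4}{3}, (1)_k (C = -4/3, x = -1/2) is k! itself.
Ratio: r(k) = -\frac{1}{2} * (k-\frac{4}{7}) (k+1) / [(k+6) (k+1)] ; factor over Q: parameters, x = -\frac{1}{2}, and C = -\frac{4}{3}.


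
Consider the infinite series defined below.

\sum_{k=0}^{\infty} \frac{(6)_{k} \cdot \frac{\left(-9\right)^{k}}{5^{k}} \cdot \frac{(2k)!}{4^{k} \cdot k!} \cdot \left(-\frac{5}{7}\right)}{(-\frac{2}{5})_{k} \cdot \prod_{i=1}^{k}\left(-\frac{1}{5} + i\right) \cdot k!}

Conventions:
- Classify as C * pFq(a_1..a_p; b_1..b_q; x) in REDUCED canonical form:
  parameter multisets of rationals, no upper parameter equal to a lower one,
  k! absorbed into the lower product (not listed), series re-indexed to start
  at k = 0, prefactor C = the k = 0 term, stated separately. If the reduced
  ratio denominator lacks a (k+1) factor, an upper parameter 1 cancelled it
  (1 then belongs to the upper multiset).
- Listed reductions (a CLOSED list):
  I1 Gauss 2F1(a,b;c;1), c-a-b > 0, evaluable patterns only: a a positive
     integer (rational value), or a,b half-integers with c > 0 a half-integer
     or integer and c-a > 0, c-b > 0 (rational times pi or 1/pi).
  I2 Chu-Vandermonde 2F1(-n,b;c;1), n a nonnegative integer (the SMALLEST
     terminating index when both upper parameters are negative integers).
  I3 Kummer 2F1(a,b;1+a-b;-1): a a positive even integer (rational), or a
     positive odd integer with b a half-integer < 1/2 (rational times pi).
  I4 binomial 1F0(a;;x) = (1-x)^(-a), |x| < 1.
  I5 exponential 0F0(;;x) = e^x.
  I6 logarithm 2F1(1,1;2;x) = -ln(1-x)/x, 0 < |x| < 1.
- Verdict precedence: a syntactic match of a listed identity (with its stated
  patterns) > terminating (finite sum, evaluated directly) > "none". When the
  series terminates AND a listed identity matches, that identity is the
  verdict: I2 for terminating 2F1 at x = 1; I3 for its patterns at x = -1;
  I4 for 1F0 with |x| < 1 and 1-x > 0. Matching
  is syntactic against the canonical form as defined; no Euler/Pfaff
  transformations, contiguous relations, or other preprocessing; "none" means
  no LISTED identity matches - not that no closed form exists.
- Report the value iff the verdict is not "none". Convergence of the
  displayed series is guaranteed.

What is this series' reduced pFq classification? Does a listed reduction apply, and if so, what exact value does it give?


Classification (C = -\frac{5}{7}): 2F2 with upper {\frac{1}{2}, 6}, lower {-\frac{2}{5}, \frac{4}{5}}, argument x = -\frac{9}{5}. Verdict: none - this 2F2 at x = -\frac{9}{5} matches no listed pattern, and upper {\frac{1}{2}, 6} holds no stopper.

Structural cue: with t_0 = -\frac{5}{7}, the two geometric factors (C = -5/7) combine into one argument.
Ratio: r(k) = -\frac{9}{5} * (k+\frac{1}{2}) (k+6) / [(k-\frac{2}{5}) (k+\frac{4}{5}) (k+1)] ; factor over Q: parameters, x = -\frac{9}{5}, and C = -\frac{5}{7}.


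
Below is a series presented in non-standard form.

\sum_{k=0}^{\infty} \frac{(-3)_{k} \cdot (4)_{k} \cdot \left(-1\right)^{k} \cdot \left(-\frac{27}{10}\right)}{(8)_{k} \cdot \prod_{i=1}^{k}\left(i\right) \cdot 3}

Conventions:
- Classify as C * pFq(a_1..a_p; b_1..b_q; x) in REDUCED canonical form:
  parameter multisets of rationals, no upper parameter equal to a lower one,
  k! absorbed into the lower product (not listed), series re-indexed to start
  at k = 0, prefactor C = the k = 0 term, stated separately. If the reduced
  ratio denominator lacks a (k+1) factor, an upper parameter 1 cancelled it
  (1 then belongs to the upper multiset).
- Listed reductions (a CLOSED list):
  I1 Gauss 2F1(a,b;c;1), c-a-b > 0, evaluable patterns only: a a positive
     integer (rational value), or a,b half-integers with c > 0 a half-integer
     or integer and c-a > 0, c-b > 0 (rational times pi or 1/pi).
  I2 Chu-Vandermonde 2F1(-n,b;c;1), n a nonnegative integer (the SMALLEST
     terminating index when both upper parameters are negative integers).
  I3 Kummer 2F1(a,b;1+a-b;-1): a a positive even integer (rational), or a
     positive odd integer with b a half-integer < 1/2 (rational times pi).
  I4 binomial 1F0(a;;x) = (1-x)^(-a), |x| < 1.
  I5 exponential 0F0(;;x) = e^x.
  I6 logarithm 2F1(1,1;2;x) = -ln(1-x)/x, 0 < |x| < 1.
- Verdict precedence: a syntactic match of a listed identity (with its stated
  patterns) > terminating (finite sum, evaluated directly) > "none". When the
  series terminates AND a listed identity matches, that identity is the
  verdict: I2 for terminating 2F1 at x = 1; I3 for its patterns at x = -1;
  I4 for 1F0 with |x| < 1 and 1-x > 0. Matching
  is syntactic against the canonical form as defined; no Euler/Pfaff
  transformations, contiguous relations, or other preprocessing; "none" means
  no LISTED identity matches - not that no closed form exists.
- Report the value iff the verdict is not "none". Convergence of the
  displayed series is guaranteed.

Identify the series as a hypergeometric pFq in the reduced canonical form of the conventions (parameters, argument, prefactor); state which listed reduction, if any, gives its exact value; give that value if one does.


The series (x = -1) is 2F1: upper {-3, 4}, lower {8}, prefactor -\frac{9}{10}. Verdict: the Kummer evaluation I3 applies (x = -1; c = 8 equals 1+a-b for upper {-3, 4}: listed pattern). Exact value: -\frac{63}{20}.

The tell: with t_0 = -\frac{9}{10}, the constant factors (C = -9/10) combine into one prefactor.
Term ratio: r(k) = -1 * (k-3) (k+4) / [(k+8) (k+1)] - rational in k, leading ratio -1; with t_0 = -\frac{9}{10}, classification follows.


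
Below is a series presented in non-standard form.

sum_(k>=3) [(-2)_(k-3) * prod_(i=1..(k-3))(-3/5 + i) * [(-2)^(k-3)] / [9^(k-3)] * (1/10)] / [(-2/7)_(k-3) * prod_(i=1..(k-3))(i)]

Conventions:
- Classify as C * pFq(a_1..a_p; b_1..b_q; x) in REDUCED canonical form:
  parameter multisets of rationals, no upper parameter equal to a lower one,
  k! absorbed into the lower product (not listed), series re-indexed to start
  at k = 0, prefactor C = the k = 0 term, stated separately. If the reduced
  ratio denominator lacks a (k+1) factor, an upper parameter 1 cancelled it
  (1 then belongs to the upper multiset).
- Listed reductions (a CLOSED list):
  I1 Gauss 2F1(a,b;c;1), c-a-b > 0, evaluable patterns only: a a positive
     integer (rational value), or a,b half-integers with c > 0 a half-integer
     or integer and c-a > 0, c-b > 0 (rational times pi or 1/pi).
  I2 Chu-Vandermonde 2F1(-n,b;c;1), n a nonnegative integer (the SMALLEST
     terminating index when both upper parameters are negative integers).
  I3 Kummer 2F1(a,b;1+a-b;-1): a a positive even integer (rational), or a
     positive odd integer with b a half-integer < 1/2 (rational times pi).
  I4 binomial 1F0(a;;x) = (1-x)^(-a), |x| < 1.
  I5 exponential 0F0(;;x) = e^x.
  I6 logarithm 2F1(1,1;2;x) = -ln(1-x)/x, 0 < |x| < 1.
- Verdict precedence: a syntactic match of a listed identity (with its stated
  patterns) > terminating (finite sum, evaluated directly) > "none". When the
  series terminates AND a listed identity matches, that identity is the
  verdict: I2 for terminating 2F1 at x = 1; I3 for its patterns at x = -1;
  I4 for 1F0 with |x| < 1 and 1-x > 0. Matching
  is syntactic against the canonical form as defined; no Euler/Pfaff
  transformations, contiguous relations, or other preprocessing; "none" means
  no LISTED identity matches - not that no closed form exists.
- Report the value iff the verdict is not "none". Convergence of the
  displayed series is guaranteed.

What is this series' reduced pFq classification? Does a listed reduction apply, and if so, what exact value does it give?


At argument -2/9: a 2F1 with upper {-2, 2/5}, lower {-2/7}, scaled by C = 1/10. Verdict: terminating. With -2 upstairs the series is a 3-term polynomial sum; evaluated term by term. Exact value: 2453/101250.

Key observation: with t_0 = 1/10, the running product (C = 1/10, x = -2/9) telescopes to a rising factorial.
Ratio: r(k) = (-2/9) * (k-2) (k+2/5) / [(k-2/7) (k+1)] ; factor over Q: parameters, x = (-2/9), and C = 1/10.


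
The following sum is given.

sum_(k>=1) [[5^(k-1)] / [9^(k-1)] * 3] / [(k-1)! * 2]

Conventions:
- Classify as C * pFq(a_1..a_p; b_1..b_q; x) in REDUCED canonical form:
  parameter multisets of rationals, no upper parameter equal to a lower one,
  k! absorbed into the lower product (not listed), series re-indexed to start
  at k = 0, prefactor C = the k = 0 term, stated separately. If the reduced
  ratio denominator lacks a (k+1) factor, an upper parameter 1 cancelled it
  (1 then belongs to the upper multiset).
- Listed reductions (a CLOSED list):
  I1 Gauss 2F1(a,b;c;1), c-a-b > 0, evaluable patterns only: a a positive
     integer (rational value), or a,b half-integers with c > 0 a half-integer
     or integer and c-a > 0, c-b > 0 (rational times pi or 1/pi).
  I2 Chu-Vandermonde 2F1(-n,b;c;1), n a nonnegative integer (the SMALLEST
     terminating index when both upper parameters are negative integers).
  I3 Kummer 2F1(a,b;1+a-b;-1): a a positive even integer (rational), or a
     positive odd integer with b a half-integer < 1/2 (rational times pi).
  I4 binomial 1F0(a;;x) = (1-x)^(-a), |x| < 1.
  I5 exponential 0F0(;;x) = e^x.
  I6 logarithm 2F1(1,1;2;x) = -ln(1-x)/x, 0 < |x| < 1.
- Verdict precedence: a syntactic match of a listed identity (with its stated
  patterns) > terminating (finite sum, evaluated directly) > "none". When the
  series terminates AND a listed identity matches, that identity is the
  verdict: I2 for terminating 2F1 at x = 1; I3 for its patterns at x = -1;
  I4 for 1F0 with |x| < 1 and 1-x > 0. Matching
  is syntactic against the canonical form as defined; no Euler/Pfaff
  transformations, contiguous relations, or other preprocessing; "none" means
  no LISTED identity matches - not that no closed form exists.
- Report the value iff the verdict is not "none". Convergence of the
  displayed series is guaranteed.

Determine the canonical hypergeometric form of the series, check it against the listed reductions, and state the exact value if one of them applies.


x = 5/9 here; the reduced form reads 0F0, upper {-}, lower {-}, C = 3/2. Verdict at x = 5/9: the exponential series (I5) matches (the 0F0 exponential series at x = 5/9). Hence: (3/2) * e^(5/9).

Key observation: with t_0 = 3/2, the constant factors (C = 3/2, x = 5/9) combine into one prefactor.
Consecutive-term ratio: r(k) = (5/9) * 1 / [(k+1)] ; factor over Q: parameters, x = (5/9), and C = 3/2.


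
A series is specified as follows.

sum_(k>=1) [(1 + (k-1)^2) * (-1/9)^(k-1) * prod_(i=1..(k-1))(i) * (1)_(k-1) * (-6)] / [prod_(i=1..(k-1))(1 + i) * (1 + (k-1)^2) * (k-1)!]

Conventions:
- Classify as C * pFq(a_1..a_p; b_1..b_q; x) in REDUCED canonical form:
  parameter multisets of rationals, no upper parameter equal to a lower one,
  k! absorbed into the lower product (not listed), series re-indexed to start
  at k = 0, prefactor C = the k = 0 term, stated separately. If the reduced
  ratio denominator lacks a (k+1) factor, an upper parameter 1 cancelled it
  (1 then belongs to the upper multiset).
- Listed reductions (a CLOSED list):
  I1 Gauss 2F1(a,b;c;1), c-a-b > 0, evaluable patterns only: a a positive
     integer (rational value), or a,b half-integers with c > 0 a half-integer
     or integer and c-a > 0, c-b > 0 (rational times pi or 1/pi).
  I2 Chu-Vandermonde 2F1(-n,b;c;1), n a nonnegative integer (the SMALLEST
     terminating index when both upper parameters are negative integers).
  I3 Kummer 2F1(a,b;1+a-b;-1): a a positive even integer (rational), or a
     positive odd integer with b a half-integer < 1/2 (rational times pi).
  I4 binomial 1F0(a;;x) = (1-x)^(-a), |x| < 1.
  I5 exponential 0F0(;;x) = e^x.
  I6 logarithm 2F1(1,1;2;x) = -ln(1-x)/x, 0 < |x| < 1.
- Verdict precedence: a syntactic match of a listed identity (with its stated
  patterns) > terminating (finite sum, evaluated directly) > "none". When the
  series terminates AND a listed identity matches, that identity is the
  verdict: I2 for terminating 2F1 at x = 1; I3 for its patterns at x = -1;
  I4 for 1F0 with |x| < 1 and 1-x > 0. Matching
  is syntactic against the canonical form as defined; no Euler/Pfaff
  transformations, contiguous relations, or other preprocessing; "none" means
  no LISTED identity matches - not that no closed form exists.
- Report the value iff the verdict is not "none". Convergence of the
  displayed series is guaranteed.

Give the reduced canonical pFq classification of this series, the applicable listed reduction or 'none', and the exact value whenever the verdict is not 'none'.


The series (x = -1/9) is 2F1: upper {1, 1}, lower {2}, prefactor -6. Verdict: logarithm (I6) matches (the logarithm: parameters (1,1;2), x = -1/9). Hence: (-54) * ln(10/9).

Structural cue: with t_0 = -6, k^2 + 1 divides numerator and denominator alike; prefactor -6 after cancelling.
Adjacent-term ratio: r(k) = (-1/9) * (k+1) (k+1) / [(k+2) (k+1)] - rational in k, leading ratio (-1/9); with t_0 = -6, classification follows.


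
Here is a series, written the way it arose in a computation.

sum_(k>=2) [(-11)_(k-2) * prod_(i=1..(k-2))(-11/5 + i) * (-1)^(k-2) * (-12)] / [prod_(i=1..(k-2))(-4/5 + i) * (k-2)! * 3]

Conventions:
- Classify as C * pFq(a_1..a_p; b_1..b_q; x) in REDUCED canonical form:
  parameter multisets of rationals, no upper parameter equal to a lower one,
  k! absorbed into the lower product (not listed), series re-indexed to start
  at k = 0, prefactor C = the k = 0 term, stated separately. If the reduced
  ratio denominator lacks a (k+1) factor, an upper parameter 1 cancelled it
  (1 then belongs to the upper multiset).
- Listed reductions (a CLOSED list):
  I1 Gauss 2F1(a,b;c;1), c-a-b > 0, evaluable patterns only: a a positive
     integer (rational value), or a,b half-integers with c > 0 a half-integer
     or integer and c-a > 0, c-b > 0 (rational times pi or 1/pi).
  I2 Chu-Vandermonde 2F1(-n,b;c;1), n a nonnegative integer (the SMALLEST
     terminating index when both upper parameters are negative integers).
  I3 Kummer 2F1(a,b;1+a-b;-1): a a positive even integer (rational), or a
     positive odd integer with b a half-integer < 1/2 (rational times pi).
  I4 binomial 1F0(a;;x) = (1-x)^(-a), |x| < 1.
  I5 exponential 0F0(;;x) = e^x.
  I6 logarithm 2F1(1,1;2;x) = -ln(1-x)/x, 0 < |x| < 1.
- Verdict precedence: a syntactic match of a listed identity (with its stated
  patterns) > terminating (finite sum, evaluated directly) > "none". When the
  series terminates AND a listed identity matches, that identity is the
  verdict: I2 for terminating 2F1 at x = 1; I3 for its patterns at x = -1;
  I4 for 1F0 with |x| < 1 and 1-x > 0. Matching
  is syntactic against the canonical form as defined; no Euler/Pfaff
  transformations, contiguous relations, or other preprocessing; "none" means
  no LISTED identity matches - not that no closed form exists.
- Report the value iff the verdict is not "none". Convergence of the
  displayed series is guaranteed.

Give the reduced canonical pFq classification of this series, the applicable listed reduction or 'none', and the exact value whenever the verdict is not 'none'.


This is -4 * 2F1(-11, -6/5; 1/5; -1) in reduced canonical form. Verdict: terminating - upper -11 stops the sum at k = 11; the 12 terms are added exactly. Sum: -403750000/380029.

Structural cue: with t_0 = -4, the running product (C = -4) telescopes to a rising factorial.
Consecutive-term ratio: r(k) = (-1) * (k-11) (k-6/5) / [(k+1/5) (k+1)] - poly over poly, x = (-1) from leading terms; C = -4 at k = 0.


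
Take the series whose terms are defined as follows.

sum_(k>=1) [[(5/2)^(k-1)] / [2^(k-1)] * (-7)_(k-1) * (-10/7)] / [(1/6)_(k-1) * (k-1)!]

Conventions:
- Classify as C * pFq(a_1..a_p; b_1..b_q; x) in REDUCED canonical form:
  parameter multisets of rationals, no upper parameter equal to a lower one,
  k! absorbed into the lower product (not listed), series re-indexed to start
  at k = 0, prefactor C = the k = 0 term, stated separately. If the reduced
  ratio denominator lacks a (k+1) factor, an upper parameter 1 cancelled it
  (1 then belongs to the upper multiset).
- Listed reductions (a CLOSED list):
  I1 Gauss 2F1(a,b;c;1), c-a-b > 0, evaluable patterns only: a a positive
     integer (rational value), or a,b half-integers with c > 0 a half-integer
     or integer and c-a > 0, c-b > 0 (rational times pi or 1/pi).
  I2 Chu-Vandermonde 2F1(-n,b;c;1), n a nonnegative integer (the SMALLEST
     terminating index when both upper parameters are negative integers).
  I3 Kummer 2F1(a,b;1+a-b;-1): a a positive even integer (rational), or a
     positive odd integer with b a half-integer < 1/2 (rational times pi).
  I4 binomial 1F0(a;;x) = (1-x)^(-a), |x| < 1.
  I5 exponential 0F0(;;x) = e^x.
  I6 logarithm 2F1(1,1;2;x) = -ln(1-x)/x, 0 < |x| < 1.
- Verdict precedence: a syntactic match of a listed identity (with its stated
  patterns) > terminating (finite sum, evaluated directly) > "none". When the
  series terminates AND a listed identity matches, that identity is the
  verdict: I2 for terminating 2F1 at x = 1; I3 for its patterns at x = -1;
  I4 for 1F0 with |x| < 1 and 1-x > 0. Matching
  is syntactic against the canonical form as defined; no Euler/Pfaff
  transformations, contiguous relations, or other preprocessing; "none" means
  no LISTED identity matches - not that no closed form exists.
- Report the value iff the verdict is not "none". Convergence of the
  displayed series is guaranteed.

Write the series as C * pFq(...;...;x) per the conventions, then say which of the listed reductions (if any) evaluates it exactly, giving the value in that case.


The series (x = 5/4) is 1F1: upper {-7}, lower {1/6}, prefactor -10/7. Verdict: terminating - upper parameter -7 makes this a finite sum (last index 7), evaluated exactly. Its exact value is -10679370895/888457024.

The tell: t_0 = -10/7 here, and the two k-th powers (C = -10/7, x = 5/4) combine into one argument.
Ratio: r(k) = (5/4) * (k-7) / [(k+1/6) (k+1)] - rational in k. x = (5/4); t_0 = -10/7; negate the roots.


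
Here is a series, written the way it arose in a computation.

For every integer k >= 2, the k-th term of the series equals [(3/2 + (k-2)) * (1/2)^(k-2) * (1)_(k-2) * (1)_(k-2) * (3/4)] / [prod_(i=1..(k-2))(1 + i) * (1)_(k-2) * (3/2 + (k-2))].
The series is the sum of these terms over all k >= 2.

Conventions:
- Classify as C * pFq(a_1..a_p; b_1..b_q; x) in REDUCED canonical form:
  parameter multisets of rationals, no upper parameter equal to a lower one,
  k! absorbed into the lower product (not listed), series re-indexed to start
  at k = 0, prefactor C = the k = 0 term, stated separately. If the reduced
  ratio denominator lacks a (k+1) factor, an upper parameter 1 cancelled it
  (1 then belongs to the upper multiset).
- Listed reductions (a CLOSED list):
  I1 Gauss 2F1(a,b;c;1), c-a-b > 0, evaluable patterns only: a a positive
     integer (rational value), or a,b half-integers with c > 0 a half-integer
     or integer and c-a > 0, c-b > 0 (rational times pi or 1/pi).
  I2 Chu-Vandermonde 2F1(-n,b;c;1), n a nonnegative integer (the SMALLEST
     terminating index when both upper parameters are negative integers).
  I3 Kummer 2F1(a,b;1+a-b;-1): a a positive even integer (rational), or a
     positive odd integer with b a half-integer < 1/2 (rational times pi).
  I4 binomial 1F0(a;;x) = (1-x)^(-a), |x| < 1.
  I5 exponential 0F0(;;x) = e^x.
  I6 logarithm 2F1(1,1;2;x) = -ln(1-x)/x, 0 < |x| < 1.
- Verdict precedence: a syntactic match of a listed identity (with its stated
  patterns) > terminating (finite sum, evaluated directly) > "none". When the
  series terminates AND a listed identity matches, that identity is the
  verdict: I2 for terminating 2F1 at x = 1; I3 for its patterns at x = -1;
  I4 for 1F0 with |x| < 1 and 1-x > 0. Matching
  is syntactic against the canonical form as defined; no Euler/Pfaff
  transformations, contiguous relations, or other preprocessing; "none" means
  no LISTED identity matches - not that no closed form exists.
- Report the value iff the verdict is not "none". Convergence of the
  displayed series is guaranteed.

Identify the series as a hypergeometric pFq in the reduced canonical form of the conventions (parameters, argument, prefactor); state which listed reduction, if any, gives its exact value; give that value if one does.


At argument 1/2: a 2F1 with upper {1, 1}, lower {2}, scaled by C = 3/4. Verdict: this is the I6 logarithm reduction (the logarithm: parameters (1,1;2), x = 1/2). Hence: (-3/2) * ln(1/2).

Key observation: t_0 = 3/4 here, and the lower running product (C = 3/4) is a rising factorial.
Adjacent-term ratio: r(k) = (1/2) * (k+1) (k+1) / [(k+2) (k+1)] - poly over poly, x = (1/2) from leading terms; C = 3/4 at k = 0.


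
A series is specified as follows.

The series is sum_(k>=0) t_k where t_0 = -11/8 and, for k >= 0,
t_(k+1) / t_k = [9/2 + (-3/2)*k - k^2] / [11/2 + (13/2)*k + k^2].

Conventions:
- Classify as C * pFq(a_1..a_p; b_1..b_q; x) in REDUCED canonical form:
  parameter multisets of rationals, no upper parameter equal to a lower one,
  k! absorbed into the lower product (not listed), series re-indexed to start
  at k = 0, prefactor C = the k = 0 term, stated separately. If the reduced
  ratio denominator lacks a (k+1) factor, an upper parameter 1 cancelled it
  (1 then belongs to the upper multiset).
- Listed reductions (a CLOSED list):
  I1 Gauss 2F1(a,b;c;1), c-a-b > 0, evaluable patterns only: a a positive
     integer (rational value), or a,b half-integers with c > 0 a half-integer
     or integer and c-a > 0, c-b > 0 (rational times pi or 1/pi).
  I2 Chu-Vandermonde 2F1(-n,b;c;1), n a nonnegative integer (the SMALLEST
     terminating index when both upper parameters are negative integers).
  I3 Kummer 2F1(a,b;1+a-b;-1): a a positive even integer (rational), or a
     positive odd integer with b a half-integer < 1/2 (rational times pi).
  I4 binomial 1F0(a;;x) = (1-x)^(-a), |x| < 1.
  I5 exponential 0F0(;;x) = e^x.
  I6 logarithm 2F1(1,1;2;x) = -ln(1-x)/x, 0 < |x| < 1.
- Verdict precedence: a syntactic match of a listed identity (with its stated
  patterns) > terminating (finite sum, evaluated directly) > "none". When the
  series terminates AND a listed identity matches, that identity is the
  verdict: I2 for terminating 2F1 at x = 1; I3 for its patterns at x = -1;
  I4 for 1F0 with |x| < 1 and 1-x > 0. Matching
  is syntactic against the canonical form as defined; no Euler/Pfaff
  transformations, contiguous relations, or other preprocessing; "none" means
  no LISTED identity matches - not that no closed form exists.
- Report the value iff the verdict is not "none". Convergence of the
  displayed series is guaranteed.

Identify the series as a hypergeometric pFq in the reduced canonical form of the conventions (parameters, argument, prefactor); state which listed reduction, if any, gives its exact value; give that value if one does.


Prefactor -11/8, argument -1: 2F1 with upper {-3/2, 3} over lower {11/2}. Verdict (x = -1): Kummer's theorem (I3) applies (x = -1; c = 11/2 equals 1+a-b for upper {-3/2, 3}: listed pattern). Its exact value is (-3465/4096) * pi.

First insight: from the first term -11/8: the expanded ratio factors over Q; prefactor -11/8, roots give parameters.
Adjacent-term ratio: r(k) = (-1) * (k-3/2) (k+3) / [(k+11/2) (k+1)] ; factor over Q: parameters, x = (-1), and C = -11/8.


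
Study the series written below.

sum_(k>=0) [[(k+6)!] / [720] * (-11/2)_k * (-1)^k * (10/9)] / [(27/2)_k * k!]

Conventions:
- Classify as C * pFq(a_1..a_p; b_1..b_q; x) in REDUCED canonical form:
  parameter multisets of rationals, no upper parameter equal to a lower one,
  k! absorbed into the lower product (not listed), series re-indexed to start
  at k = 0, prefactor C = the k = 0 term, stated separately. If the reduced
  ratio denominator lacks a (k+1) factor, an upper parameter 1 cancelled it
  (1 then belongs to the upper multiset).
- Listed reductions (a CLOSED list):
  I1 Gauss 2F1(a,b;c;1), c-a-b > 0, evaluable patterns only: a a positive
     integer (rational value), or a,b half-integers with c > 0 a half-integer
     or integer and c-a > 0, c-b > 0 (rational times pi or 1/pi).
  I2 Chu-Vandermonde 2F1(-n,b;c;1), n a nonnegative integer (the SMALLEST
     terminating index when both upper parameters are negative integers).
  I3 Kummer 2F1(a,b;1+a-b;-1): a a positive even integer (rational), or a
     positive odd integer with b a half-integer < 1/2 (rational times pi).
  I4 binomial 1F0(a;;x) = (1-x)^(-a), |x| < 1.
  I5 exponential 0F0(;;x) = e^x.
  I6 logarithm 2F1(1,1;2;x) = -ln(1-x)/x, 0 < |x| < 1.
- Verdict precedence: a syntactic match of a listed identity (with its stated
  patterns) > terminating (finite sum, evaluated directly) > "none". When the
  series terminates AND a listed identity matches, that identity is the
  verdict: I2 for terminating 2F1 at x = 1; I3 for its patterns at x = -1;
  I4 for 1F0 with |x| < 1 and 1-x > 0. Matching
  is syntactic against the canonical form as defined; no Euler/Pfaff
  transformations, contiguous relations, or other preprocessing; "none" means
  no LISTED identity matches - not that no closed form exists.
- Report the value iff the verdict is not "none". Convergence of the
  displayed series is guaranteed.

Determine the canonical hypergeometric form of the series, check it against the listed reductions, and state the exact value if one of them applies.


First insight: with t_0 = 10/9, the factorial ratio (C = 10/9) (k+a-1)!/(a-1)! is a rising factorial (a)_k.
Step ratio: r(k) = (-1) * (k-11/2) (k+7) / [(k+27/2) (k+1)] - poly over poly, x = (-1) from leading terms; C = 10/9 at k = 0.

This is 10/9 * 2F1(-11/2, 7; 27/2; -1) in reduced canonical form. Verdict: the Kummer evaluation I3 fires (x = -1; c = 27/2 equals 1+a-b for upper {-11/2, 7}: listed pattern). Its exact value is (4647768125/1207959552) * pi.


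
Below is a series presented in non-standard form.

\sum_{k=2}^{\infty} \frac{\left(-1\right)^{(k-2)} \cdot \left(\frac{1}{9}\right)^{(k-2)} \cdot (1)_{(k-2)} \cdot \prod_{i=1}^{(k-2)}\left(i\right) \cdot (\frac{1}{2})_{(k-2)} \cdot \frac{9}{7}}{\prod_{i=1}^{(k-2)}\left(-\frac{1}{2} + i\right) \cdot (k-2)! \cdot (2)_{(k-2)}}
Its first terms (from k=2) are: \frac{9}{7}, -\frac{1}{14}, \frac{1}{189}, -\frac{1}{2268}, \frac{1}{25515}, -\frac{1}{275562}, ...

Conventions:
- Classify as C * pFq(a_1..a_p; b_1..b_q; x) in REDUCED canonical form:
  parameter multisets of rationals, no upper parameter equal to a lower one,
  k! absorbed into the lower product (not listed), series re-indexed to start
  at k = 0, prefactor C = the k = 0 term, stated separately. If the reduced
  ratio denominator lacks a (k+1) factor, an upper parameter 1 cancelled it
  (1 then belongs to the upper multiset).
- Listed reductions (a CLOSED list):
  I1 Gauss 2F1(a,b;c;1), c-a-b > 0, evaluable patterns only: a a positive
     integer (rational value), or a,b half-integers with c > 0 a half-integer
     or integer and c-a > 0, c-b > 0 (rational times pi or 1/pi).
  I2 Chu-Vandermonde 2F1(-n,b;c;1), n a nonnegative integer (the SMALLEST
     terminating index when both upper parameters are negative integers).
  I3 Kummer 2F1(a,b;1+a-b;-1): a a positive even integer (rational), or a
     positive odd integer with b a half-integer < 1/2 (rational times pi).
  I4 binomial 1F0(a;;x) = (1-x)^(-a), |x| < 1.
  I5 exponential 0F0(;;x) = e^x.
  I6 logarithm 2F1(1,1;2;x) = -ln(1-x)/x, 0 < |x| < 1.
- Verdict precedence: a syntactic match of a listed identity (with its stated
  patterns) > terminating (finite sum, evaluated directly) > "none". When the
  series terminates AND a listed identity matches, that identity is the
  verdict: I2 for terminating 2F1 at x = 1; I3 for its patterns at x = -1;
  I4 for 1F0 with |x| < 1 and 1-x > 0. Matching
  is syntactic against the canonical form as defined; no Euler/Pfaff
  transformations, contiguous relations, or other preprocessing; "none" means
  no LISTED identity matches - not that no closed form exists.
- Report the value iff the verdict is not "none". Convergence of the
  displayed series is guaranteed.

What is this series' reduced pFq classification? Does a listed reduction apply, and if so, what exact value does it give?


Classification (C = \frac{9}{7}): 2F1 with upper {1, 1}, lower {2}, argument x = -\frac{1}{9}. Verdict (x = -\frac{1}{9}): the I6 logarithm reduction applies (the logarithm: parameters (1,1;2), x = -\frac{1}{9}). Its exact value is \frac{81}{7} \cdot \ln\left(\frac{10}{9}\right).

Key step: x = -\frac{1}{9} and the parameter 1/2 appears in both the upper and lower lists and cancels.
Step ratio: r(k) = -\frac{1}{9} * (k+1) (k+1) / [(k+2) (k+1)] - poly over poly, x = -\frac{1}{9} from leading terms; C = \frac{9}{7} at k = 0.


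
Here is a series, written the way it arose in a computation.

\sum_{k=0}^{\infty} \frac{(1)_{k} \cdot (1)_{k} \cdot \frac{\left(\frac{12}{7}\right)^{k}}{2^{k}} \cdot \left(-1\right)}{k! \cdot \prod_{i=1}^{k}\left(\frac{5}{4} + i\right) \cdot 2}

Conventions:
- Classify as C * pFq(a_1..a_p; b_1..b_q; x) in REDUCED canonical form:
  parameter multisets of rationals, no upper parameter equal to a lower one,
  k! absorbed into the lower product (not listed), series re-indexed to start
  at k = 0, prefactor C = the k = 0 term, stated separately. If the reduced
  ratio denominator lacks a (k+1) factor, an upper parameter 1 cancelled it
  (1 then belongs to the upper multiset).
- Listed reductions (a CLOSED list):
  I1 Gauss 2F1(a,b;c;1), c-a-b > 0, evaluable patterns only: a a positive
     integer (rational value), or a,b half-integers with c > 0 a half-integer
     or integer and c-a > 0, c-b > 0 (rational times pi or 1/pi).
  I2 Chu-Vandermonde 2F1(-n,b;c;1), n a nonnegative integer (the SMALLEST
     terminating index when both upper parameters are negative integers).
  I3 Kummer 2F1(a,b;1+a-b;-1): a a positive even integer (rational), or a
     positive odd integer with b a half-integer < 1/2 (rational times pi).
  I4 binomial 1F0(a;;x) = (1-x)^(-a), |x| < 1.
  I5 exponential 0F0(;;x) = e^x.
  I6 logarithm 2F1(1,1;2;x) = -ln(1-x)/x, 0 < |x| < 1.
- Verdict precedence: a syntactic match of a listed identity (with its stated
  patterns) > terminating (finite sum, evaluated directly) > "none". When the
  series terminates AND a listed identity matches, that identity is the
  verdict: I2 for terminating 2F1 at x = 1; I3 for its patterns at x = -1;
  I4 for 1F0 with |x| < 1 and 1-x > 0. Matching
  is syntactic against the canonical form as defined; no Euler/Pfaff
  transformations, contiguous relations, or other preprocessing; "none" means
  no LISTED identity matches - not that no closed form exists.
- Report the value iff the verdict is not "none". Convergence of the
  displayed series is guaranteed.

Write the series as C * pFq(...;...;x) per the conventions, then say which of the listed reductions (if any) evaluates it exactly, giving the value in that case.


The series (x = \frac{6}{7}) is 2F1: upper {1, 1}, lower {\frac{9}{4}}, prefactor -\frac{1}{2}. Verdict: none (x = \frac{6}{7}): each listed identity misses the multisets {1, 1} ; {\frac{9}{4}}.

Structural cue: t_0 = -\frac{1}{2} here, and the two k-th powers (C = -1/2, x = 6/7) combine into one argument.
Consecutive-term ratio: r(k) = \frac{6}{7} * (k+1) (k+1) / [(k+\frac{9}{4}) (k+1)] - poly over poly, x = \frac{6}{7} from leading terms; C = -\frac{1}{2} at k = 0.


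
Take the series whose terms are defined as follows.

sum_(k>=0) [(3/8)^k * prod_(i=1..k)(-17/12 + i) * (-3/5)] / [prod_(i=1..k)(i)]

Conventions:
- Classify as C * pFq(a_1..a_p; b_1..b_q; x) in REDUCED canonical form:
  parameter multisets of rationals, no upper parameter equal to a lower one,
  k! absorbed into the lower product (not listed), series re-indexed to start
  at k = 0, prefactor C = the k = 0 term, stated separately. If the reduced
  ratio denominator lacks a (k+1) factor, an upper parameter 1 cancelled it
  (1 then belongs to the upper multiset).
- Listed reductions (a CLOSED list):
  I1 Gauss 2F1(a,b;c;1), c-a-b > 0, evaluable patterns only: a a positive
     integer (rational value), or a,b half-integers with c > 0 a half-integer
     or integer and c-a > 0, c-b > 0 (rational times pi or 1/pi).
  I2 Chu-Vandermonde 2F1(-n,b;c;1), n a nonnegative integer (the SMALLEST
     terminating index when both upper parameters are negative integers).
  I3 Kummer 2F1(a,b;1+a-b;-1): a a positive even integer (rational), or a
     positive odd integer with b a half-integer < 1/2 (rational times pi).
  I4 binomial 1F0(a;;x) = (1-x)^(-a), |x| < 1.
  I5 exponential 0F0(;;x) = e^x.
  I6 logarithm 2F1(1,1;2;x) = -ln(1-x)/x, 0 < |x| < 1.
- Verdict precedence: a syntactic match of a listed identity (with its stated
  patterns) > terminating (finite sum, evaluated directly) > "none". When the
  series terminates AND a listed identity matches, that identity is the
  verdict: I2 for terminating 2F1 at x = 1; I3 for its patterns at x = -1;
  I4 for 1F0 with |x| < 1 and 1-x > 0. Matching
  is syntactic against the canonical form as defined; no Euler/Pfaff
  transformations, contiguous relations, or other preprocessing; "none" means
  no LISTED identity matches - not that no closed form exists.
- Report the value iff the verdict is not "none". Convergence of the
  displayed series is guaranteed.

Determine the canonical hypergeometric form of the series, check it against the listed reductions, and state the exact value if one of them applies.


First insight: with t_0 = -3/5, the product of the first k integers (C = -3/5, x = 3/8) is k!.
Consecutive-term ratio: r(k) = (3/8) * (k-5/12) / [(k+1)] - poly over poly, x = (3/8) from leading terms; C = -3/5 at k = 0.

Canonical form: C = -3/5 times 1F0 with upper {-5/12}, lower {-}, x = 3/8. Verdict: binomial (I4) applies (the 1F0 binomial series: exponent 5/12, x = 3/8). Sum: (-3/5) * (5/8)^(5/12).


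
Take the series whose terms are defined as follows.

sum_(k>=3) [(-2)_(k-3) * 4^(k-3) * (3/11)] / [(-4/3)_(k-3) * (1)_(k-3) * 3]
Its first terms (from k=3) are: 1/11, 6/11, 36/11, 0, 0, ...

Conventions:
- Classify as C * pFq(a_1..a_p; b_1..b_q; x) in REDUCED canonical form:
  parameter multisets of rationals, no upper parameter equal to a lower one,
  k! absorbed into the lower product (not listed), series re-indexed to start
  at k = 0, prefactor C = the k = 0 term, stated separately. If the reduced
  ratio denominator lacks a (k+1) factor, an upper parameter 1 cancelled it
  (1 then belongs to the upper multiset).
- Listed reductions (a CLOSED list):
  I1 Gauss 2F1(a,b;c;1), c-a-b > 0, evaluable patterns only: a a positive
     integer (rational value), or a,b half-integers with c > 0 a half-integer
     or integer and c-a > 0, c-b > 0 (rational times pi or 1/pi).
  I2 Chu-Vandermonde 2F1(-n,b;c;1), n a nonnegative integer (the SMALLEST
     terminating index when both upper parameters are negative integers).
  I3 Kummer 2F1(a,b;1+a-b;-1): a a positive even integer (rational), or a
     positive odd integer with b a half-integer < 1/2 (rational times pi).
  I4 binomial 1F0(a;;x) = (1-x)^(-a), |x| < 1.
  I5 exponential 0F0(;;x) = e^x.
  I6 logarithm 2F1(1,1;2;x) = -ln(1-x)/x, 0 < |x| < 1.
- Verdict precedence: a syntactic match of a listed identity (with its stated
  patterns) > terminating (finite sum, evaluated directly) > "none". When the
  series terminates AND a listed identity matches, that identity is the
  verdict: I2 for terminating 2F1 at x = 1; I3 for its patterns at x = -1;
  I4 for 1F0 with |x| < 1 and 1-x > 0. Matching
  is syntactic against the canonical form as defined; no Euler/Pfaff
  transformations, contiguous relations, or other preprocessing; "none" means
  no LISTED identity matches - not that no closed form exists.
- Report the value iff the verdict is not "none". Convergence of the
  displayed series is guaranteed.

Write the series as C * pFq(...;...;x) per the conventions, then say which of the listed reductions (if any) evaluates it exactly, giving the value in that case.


Prefactor 1/11, argument 4: 1F1 with upper {-2} over lower {-4/3}. Verdict: terminating - upper -2 stops the sum at k = 2; the 3 terms are added exactly. Exact value: 43/11.

First insight: from the first term 1/11: the constant factors (C = 1/11) combine into one prefactor.
Step ratio: r(k) = 4 * (k-2) / [(k-4/3) (k+1)] - poly over poly, x = 4 from leading terms; C = 1/11 at k = 0.
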